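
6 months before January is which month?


January is month 1
1 - 6 = -5; wrap: -5 + 12 = 7

July


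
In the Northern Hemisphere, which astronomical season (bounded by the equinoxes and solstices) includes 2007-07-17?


Date: July 17
Astronomical Summer (approx.; exact equinox/solstice day varies by year): June 21 to September 21
July 17 falls within the Summer window

Summer


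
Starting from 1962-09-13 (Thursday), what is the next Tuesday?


Current: Thursday
Target: Tuesday
Days ahead: 5

Next Tuesday: 1962-09-18


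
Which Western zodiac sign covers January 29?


Date: January 29
Conventional tropical zodiac dates: Aquarius from January 20 onward; Pisces starts February 19
January 29 falls within the Aquarius range

Aquarius


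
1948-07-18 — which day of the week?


Date: July 18, 1948
Anchor: Jan 1, 1948. With p = 1948 - 1 = 1947: (p + p//4 - p//100 + p//400) mod 7 = (1947 + 486 - 19 + 4) mod 7 = 2418 mod 7 = 3 -> Thursday (Mon=0 ... Sun=6)
Days before July (Jan-Jun): 182; offset = 182 + 18 - 1 = 199
Weekday index = (3 + 199) mod 7 = 6

Day of the week: Sunday


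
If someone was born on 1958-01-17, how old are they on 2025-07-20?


Birth: 1958-01-17
Reference: 2025-07-20
Year difference: 2025 - 1958 = 67

67 years old


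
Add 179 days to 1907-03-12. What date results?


Start: 1907-03-12, add 179 days
March 1907 has 31 days: 31 - 12 = 19 days to March 31 -> 160 left
April 1907 has 30 days -> 130 left
May 1907 has 31 days -> 99 left
June 1907 has 30 days -> 69 left
July 1907 has 31 days -> 38 left
August 1907 has 31 days -> 7 left
September 1907: 7 <= 30 -> lands on September 7

Result: 1907-09-07


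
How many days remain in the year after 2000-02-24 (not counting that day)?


Day of year: 55 of 366
Remaining = 366 - 55

311 days


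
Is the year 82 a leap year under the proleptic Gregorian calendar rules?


Gregorian leap year rule: divisible by 4, but not by 100, unless also by 400.
82 is not divisible by 4 -> not a leap year

No


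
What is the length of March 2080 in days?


March 2080

31 days


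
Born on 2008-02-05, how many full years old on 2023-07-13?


Birth: 2008-02-05
Reference: 2023-07-13
Year difference: 2023 - 2008 = 15

15 years old


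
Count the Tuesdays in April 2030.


April 2030 has 30 days
Anchor: Jan 1, 2030. With p = 2030 - 1 = 2029: (p + p//4 - p//100 + p//400) mod 7 = (2029 + 507 - 20 + 5) mod 7 = 2521 mod 7 = 1 -> Tuesday (Mon=0 ... Sun=6)
Days before April (Jan-Mar): 90; April 1 index = (1 + 90) mod 7 = 0 -> Monday
First Tuesday is April 2
Tuesdays: 2, 9, 16, 23, 30

5 Tuesdays


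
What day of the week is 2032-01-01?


Date: January 1, 2032
Anchor: Jan 1, 2032. With p = 2032 - 1 = 2031: (p + p//4 - p//100 + p//400) mod 7 = (2031 + 507 - 20 + 5) mod 7 = 2523 mod 7 = 3 -> Thursday (Mon=0 ... Sun=6)
Days into year = 1 - 1 = 0
Weekday index = (3 + 0) mod 7 = 3

Day of the week: Thursday


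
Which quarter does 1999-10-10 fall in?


Month: October (month 10)
Q1: Jan-Mar, Q2: Apr-Jun, Q3: Jul-Sep, Q4: Oct-Dec

Q4


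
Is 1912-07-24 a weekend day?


Anchor: Jan 1, 1912. With p = 1912 - 1 = 1911: (p + p//4 - p//100 + p//400) mod 7 = (1911 + 477 - 19 + 4) mod 7 = 2373 mod 7 = 0 -> Monday (Mon=0 ... Sun=6)
Day of year: 206; offset = 205
Weekday index = (0 + 205) mod 7 = 2 -> Wednesday
Weekend days: Saturday, Sunday

No


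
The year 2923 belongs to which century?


Century = (year - 1) // 100 + 1
= (2923 - 1) // 100 + 1
= 2922 // 100 + 1
= 29 + 1

30th century


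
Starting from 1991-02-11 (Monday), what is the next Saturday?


Current: Monday
Target: Saturday
Days ahead: 5

Next Saturday: 1991-02-16


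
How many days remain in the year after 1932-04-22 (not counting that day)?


Day of year: 113 of 366
Remaining = 366 - 113

253 days


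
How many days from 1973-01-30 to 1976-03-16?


From 1973-01-30 to 1976-03-16
1973-01-30: day of year = 30
1976-03-16: days before March = 31 + 29 = 60 (1976 is a leap year); day of year = 60 + 16 = 76
Rest of 1973: 365 - 30 = 335
Full years 1974 (365), 1975 (365): 730
Total = 335 + 730 + 76 = 1141

1141 days


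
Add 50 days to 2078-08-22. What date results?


Start: 2078-08-22, add 50 days
August 2078 has 31 days: 31 - 22 = 9 days to August 31 -> 41 left
September 2078 has 30 days -> 11 left
October 2078: 11 <= 31 -> lands on October 11

Result: 2078-10-11


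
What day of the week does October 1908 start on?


Target: October 1, 1908
Anchor: Jan 1, 1908. With p = 1908 - 1 = 1907: (p + p//4 - p//100 + p//400) mod 7 = (1907 + 476 - 19 + 4) mod 7 = 2368 mod 7 = 2 -> Wednesday (Mon=0 ... Sun=6)
Days before October (Jan-Sep): 274 days
Weekday index = (2 + 274) mod 7 = 3

Thursday


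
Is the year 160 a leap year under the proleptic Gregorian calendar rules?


Gregorian leap year rule: divisible by 4, but not by 100, unless also by 400.
160 is divisible by 4 but not 100 -> leap year

Yes


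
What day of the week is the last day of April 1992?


April 1992 has 30 days
Anchor: Jan 1, 1992. With p = 1992 - 1 = 1991: (p + p//4 - p//100 + p//400) mod 7 = (1991 + 497 - 19 + 4) mod 7 = 2473 mod 7 = 2 -> Wednesday (Mon=0 ... Sun=6)
Days before April (Jan-Mar): 91; April 1 index = (2 + 91) mod 7 = 2 -> Wednesday
Last day offset: 30 - 1 = 29 days
Weekday index = (2 + 29) mod 7 = 3

Thursday, April 30


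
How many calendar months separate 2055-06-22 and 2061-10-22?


From June 2055 to October 2061
6 years * 12 = 72 months, plus 4 months = 76

76 months


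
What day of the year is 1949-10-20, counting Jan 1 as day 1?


Date: October 20, 1949
Days in months 1 through 9: 273
Plus 20 days in October

Day of year: 293


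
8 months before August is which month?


August is month 8
8 - 8 = 0; wrap: 0 + 12 = 12

December


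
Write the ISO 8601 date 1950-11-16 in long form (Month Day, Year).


ISO 1950-11-16 parses as year=1950, month=11, day=16
Month 11 -> November

November 16, 1950


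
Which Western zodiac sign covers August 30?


Date: August 30
Conventional tropical zodiac dates: Virgo from August 23 onward; Libra starts September 23
August 30 falls within the Virgo range

Virgo


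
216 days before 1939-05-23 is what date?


Start: 1939-05-23, subtract 216 days
Back 23 days from May 23 reaches April 30, 1939 -> 193 left
April 1939 has 30 days -> back to March 31, 1939 -> 163 left
March 1939 has 31 days -> back to February 28, 1939 -> 132 left
February 1939 has 28 days -> back to January 31, 1939 -> 104 left
January 1939 has 31 days -> back to December 31, 1938 -> 73 left
December 1938 has 31 days -> back to November 30, 1938 -> 42 left
November 1938 has 30 days -> back to October 31, 1938 -> 12 left
October 1938: 31 - 12 = 19 -> lands on October 19

Result: 1938-10-19


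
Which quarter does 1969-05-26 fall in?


Month: May (month 5)
Q1: Jan-Mar, Q2: Apr-Jun, Q3: Jul-Sep, Q4: Oct-Dec

Q2


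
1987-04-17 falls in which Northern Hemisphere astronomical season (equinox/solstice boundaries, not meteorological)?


Date: April 17
Astronomical Spring (approx.; exact equinox/solstice day varies by year): March 20 to June 20
April 17 falls within the Spring window

Spring


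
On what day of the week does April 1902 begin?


Target: April 1, 1902
Anchor: Jan 1, 1902. With p = 1902 - 1 = 1901: (p + p//4 - p//100 + p//400) mod 7 = (1901 + 475 - 19 + 4) mod 7 = 2361 mod 7 = 2 -> Wednesday (Mon=0 ... Sun=6)
Days before April (Jan-Mar): 90 days
Weekday index = (2 + 90) mod 7 = 1

Tuesday


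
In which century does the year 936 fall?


Century = (year - 1) // 100 + 1
= (936 - 1) // 100 + 1
= 935 // 100 + 1
= 9 + 1

10th century


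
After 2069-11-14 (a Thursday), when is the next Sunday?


Current: Thursday
Target: Sunday
Days ahead: 3

Next Sunday: 2069-11-17


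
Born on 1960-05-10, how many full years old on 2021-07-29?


Birth: 1960-05-10
Reference: 2021-07-29
Year difference: 2021 - 1960 = 61

61 years old


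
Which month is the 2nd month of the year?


Month 2 of 12

February


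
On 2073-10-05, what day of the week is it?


Date: October 5, 2073
Anchor: Jan 1, 2073. With p = 2073 - 1 = 2072: (p + p//4 - p//100 + p//400) mod 7 = (2072 + 518 - 20 + 5) mod 7 = 2575 mod 7 = 6 -> Sunday (Mon=0 ... Sun=6)
Days before October (Jan-Sep): 273; offset = 273 + 5 - 1 = 277
Weekday index = (6 + 277) mod 7 = 3

Day of the week: Thursday


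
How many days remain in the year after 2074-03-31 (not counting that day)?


Day of year: 90 of 365
Remaining = 365 - 90

275 days


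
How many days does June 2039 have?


June 2039

30 days


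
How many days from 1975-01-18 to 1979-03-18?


From 1975-01-18 to 1979-03-18
1975-01-18: day of year = 18
1979-03-18: days before March = 31 + 28 = 59 (1979 is not a leap year); day of year = 59 + 18 = 77
Rest of 1975: 365 - 18 = 347
Full years 1976 (366), 1977 (365), 1978 (365): 1096
Total = 347 + 1096 + 77 = 1520

1520 days


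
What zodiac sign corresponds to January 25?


Date: January 25
Conventional tropical zodiac dates: Aquarius from January 20 onward; Pisces starts February 19
January 25 falls within the Aquarius range

Aquarius


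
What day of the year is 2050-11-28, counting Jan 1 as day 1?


Date: November 28, 2050
Days in months 1 through 10: 304
Plus 28 days in November

Day of year: 332


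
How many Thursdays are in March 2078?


March 2078 has 31 days
Anchor: Jan 1, 2078. With p = 2078 - 1 = 2077: (p + p//4 - p//100 + p//400) mod 7 = (2077 + 519 - 20 + 5) mod 7 = 2581 mod 7 = 5 -> Saturday (Mon=0 ... Sun=6)
Days before March (Jan-Feb): 59; March 1 index = (5 + 59) mod 7 = 1 -> Tuesday
First Thursday is March 3
Thursdays: 3, 10, 17, 24, 31

5 Thursdays


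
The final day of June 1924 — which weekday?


June 1924 has 30 days
Anchor: Jan 1, 1924. With p = 1924 - 1 = 1923: (p + p//4 - p//100 + p//400) mod 7 = (1923 + 480 - 19 + 4) mod 7 = 2388 mod 7 = 1 -> Tuesday (Mon=0 ... Sun=6)
Days before June (Jan-May): 152; June 1 index = (1 + 152) mod 7 = 6 -> Sunday
Last day offset: 30 - 1 = 29 days
Weekday index = (6 + 29) mod 7 = 0

Monday, June 30


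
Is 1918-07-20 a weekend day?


Anchor: Jan 1, 1918. With p = 1918 - 1 = 1917: (p + p//4 - p//100 + p//400) mod 7 = (1917 + 479 - 19 + 4) mod 7 = 2381 mod 7 = 1 -> Tuesday (Mon=0 ... Sun=6)
Day of year: 201; offset = 200
Weekday index = (1 + 200) mod 7 = 5 -> Saturday
Weekend days: Saturday, Sunday

Yes


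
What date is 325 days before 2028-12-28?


Start: 2028-12-28, subtract 325 days
Back 28 days from December 28 reaches November 30, 2028 -> 297 left
November 2028 has 30 days -> back to October 31, 2028 -> 267 left
October 2028 has 31 days -> back to September 30, 2028 -> 236 left
September 2028 has 30 days -> back to August 31, 2028 -> 206 left
August 2028 has 31 days -> back to July 31, 2028 -> 175 left
July 2028 has 31 days -> back to June 30, 2028 -> 144 left
June 2028 has 30 days -> back to May 31, 2028 -> 114 left
May 2028 has 31 days -> back to April 30, 2028 -> 83 left
April 2028 has 30 days -> back to March 31, 2028 -> 53 left
March 2028 has 31 days -> back to February 29, 2028 -> 22 left
February 2028: 29 - 22 = 7 -> lands on February 7

Result: 2028-02-07


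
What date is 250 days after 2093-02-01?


Start: 2093-02-01, add 250 days
February 2093 has 28 days: 28 - 1 = 27 days to February 28 -> 223 left
March 2093 has 31 days -> 192 left
April 2093 has 30 days -> 162 left
May 2093 has 31 days -> 131 left
June 2093 has 30 days -> 101 left
July 2093 has 31 days -> 70 left
August 2093 has 31 days -> 39 left
September 2093 has 30 days -> 9 left
October 2093: 9 <= 31 -> lands on October 9

Result: 2093-10-09


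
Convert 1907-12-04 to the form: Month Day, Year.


ISO 1907-12-04 parses as year=1907, month=12, day=04
Month 12 -> December

December 4, 1907


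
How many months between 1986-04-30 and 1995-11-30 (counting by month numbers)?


From April 1986 to November 1995
9 years * 12 = 108 months, plus 7 months = 115

115 months


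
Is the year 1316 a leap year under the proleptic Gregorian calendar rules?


Gregorian leap year rule: divisible by 4, but not by 100, unless also by 400.
1316 is divisible by 4 but not 100 -> leap year

Yes


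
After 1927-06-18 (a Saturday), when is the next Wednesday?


Current: Saturday
Target: Wednesday
Days ahead: 4

Next Wednesday: 1927-06-22


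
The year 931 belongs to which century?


Century = (year - 1) // 100 + 1
= (931 - 1) // 100 + 1
= 930 // 100 + 1
= 9 + 1

10th century


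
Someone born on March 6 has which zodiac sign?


Date: March 6
Conventional tropical zodiac dates: Pisces from February 19 onward; Aries starts March 21
March 6 falls within the Pisces range

Pisces


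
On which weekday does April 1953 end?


April 1953 has 30 days
Anchor: Jan 1, 1953. With p = 1953 - 1 = 1952: (p + p//4 - p//100 + p//400) mod 7 = (1952 + 488 - 19 + 4) mod 7 = 2425 mod 7 = 3 -> Thursday (Mon=0 ... Sun=6)
Days before April (Jan-Mar): 90; April 1 index = (3 + 90) mod 7 = 2 -> Wednesday
Last day offset: 30 - 1 = 29 days
Weekday index = (2 + 29) mod 7 = 3

Thursday, April 30


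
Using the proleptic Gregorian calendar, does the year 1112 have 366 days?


Gregorian leap year rule: divisible by 4, but not by 100, unless also by 400.
1112 is divisible by 4 but not 100 -> leap year

Yes


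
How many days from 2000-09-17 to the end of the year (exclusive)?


Day of year: 261 of 366
Remaining = 366 - 261

105 days


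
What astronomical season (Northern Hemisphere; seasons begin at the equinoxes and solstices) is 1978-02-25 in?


Date: February 25
Astronomical Winter (approx.; exact equinox/solstice day varies by year): December 21 to March 19
February 25 falls within the Winter window

Winter


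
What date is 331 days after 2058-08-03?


Start: 2058-08-03, add 331 days
August 2058 has 31 days: 31 - 3 = 28 days to August 31 -> 303 left
September 2058 has 30 days -> 273 left
October 2058 has 31 days -> 242 left
November 2058 has 30 days -> 212 left
December 2058 has 31 days -> 181 left
January 2059 has 31 days -> 150 left
February 2059 has 28 days -> 122 left
March 2059 has 31 days -> 91 left
April 2059 has 30 days -> 61 left
May 2059 has 31 days -> 30 left
June 2059: 30 <= 30 -> lands on June 30

Result: 2059-06-30


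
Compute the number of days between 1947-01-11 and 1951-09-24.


From 1947-01-11 to 1951-09-24
1947-01-11: day of year = 11
1951-09-24: days before September = 31 + 28 + 31 + 30 + 31 + 30 + 31 + 31 = 243 (1951 is not a leap year); day of year = 243 + 24 = 267
Rest of 1947: 365 - 11 = 354
Full years 1948 (366), 1949 (365), 1950 (365): 1096
Total = 354 + 1096 + 267 = 1717

1717 days


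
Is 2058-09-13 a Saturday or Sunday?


Anchor: Jan 1, 2058. With p = 2058 - 1 = 2057: (p + p//4 - p//100 + p//400) mod 7 = (2057 + 514 - 20 + 5) mod 7 = 2556 mod 7 = 1 -> Tuesday (Mon=0 ... Sun=6)
Day of year: 256; offset = 255
Weekday index = (1 + 255) mod 7 = 4 -> Friday
Weekend days: Saturday, Sunday

No


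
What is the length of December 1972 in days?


December 1972

31 days


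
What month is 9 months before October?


October is month 10
10 - 9 = 1

January


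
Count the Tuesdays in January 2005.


January 2005 has 31 days
Anchor: Jan 1, 2005. With p = 2005 - 1 = 2004: (p + p//4 - p//100 + p//400) mod 7 = (2004 + 501 - 20 + 5) mod 7 = 2490 mod 7 = 5 -> Saturday (Mon=0 ... Sun=6)
January 1 is the anchor itself -> Saturday
First Tuesday is January 4
Tuesdays: 4, 11, 18, 25

4 Tuesdays


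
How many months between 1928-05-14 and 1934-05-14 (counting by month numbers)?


From May 1928 to May 1934
6 years * 12 = 72 months = 72

72 months


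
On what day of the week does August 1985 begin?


Target: August 1, 1985
Anchor: Jan 1, 1985. With p = 1985 - 1 = 1984: (p + p//4 - p//100 + p//400) mod 7 = (1984 + 496 - 19 + 4) mod 7 = 2465 mod 7 = 1 -> Tuesday (Mon=0 ... Sun=6)
Days before August (Jan-Jul): 212 days
Weekday index = (1 + 212) mod 7 = 3

Thursday


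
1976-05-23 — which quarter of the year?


Month: May (month 5)
Q1: Jan-Mar, Q2: Apr-Jun, Q3: Jul-Sep, Q4: Oct-Dec

Q2


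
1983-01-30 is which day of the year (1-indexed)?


Date: January 30, 1983
No months before January
Plus 30 days in January

Day of year: 30


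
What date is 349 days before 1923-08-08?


Start: 1923-08-08, subtract 349 days
Back 8 days from August 8 reaches July 31, 1923 -> 341 left
July 1923 has 31 days -> back to June 30, 1923 -> 310 left
June 1923 has 30 days -> back to May 31, 1923 -> 280 left
May 1923 has 31 days -> back to April 30, 1923 -> 249 left
April 1923 has 30 days -> back to March 31, 1923 -> 219 left
March 1923 has 31 days -> back to February 28, 1923 -> 188 left
February 1923 has 28 days -> back to January 31, 1923 -> 160 left
January 1923 has 31 days -> back to December 31, 1922 -> 129 left
December 1922 has 31 days -> back to November 30, 1922 -> 98 left
November 1922 has 30 days -> back to October 31, 1922 -> 68 left
October 1922 has 31 days -> back to September 30, 1922 -> 37 left
September 1922 has 30 days -> back to August 31, 1922 -> 7 left
August 1922: 31 - 7 = 24 -> lands on August 24

Result: 1922-08-24


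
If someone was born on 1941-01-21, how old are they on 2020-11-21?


Birth: 1941-01-21
Reference: 2020-11-21
Year difference: 2020 - 1941 = 79

79 years old


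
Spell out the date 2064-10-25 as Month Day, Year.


ISO 2064-10-25 parses as year=2064, month=10, day=25
Month 10 -> October

October 25, 2064


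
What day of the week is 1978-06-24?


Date: June 24, 1978
Anchor: Jan 1, 1978. With p = 1978 - 1 = 1977: (p + p//4 - p//100 + p//400) mod 7 = (1977 + 494 - 19 + 4) mod 7 = 2456 mod 7 = 6 -> Sunday (Mon=0 ... Sun=6)
Days before June (Jan-May): 151; offset = 151 + 24 - 1 = 174
Weekday index = (6 + 174) mod 7 = 5

Day of the week: Saturday


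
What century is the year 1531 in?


Century = (year - 1) // 100 + 1
= (1531 - 1) // 100 + 1
= 1530 // 100 + 1
= 15 + 1

16th century


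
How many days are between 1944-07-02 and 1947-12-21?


From 1944-07-02 to 1947-12-21
1944-07-02: days before July = 31 + 29 + 31 + 30 + 31 + 30 = 182 (1944 is a leap year); day of year = 182 + 2 = 184
1947-12-21: days before December = 31 + 28 + 31 + 30 + 31 + 30 + 31 + 31 + 30 + 31 + 30 = 334 (1947 is not a leap year); day of year = 334 + 21 = 355
Rest of 1944: 366 - 184 = 182
Full years 1945 (365), 1946 (365): 730
Total = 182 + 730 + 355 = 1267

1267 days


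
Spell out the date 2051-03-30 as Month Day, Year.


ISO 2051-03-30 parses as year=2051, month=03, day=30
Month 3 -> March

March 30, 2051


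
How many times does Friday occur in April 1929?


April 1929 has 30 days
Anchor: Jan 1, 1929. With p = 1929 - 1 = 1928: (p + p//4 - p//100 + p//400) mod 7 = (1928 + 482 - 19 + 4) mod 7 = 2395 mod 7 = 1 -> Tuesday (Mon=0 ... Sun=6)
Days before April (Jan-Mar): 90; April 1 index = (1 + 90) mod 7 = 0 -> Monday
First Friday is April 5
Fridays: 5, 12, 19, 26

4 Fridays


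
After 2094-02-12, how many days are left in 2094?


Day of year: 43 of 365
Remaining = 365 - 43

322 days


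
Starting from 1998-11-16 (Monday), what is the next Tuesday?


Current: Monday
Target: Tuesday
Days ahead: 1

Next Tuesday: 1998-11-17


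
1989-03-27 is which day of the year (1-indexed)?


Date: March 27, 1989
Days in months 1 through 2: 59
Plus 27 days in March

Day of year: 86


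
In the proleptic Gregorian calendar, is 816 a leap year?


Gregorian leap year rule: divisible by 4, but not by 100, unless also by 400.
816 is divisible by 4 but not 100 -> leap year

Yes


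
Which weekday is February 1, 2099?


Target: February 1, 2099
Anchor: Jan 1, 2099. With p = 2099 - 1 = 2098: (p + p//4 - p//100 + p//400) mod 7 = (2098 + 524 - 20 + 5) mod 7 = 2607 mod 7 = 3 -> Thursday (Mon=0 ... Sun=6)
Days before February (Jan): 31 days
Weekday index = (3 + 31) mod 7 = 6

Sunday


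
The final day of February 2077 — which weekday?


February 2077 has 28 days
Anchor: Jan 1, 2077. With p = 2077 - 1 = 2076: (p + p//4 - p//100 + p//400) mod 7 = (2076 + 519 - 20 + 5) mod 7 = 2580 mod 7 = 4 -> Friday (Mon=0 ... Sun=6)
Days before February (Jan): 31; February 1 index = (4 + 31) mod 7 = 0 -> Monday
Last day offset: 28 - 1 = 27 days
Weekday index = (0 + 27) mod 7 = 6

Sunday, February 28


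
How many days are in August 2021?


August 2021

31 days


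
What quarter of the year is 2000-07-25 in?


Month: July (month 7)
Q1: Jan-Mar, Q2: Apr-Jun, Q3: Jul-Sep, Q4: Oct-Dec

Q3


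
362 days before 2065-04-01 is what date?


Start: 2065-04-01, subtract 362 days
Back 1 day from April 1 reaches March 31, 2065 -> 361 left
March 2065 has 31 days -> back to February 28, 2065 -> 330 left
February 2065 has 28 days -> back to January 31, 2065 -> 302 left
January 2065 has 31 days -> back to December 31, 2064 -> 271 left
December 2064 has 31 days -> back to November 30, 2064 -> 240 left
November 2064 has 30 days -> back to October 31, 2064 -> 210 left
October 2064 has 31 days -> back to September 30, 2064 -> 179 left
September 2064 has 30 days -> back to August 31, 2064 -> 149 left
August 2064 has 31 days -> back to July 31, 2064 -> 118 left
July 2064 has 31 days -> back to June 30, 2064 -> 87 left
June 2064 has 30 days -> back to May 31, 2064 -> 57 left
May 2064 has 31 days -> back to April 30, 2064 -> 26 left
April 2064: 30 - 26 = 4 -> lands on April 4

Result: 2064-04-04


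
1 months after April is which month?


April is month 4
4 + 1 = 5

May


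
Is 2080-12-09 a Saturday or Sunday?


Anchor: Jan 1, 2080. With p = 2080 - 1 = 2079: (p + p//4 - p//100 + p//400) mod 7 = (2079 + 519 - 20 + 5) mod 7 = 2583 mod 7 = 0 -> Monday (Mon=0 ... Sun=6)
Day of year: 344; offset = 343
Weekday index = (0 + 343) mod 7 = 0 -> Monday
Weekend days: Saturday, Sunday

No


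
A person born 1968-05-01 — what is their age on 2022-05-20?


Birth: 1968-05-01
Reference: 2022-05-20
Year difference: 2022 - 1968 = 54

54 years old


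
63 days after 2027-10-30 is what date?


Start: 2027-10-30, add 63 days
October 2027 has 31 days: 31 - 30 = 1 day to October 31 -> 62 left
November 2027 has 30 days -> 32 left
December 2027 has 31 days -> 1 left
January 2028: 1 <= 31 -> lands on January 1

Result: 2028-01-01


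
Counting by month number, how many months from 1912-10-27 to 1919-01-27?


From October 1912 to January 1919
7 years * 12 = 84 months, minus 9 months = 75

75 months


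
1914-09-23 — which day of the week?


Date: September 23, 1914
Anchor: Jan 1, 1914. With p = 1914 - 1 = 1913: (p + p//4 - p//100 + p//400) mod 7 = (1913 + 478 - 19 + 4) mod 7 = 2376 mod 7 = 3 -> Thursday (Mon=0 ... Sun=6)
Days before September (Jan-Aug): 243; offset = 243 + 23 - 1 = 265
Weekday index = (3 + 265) mod 7 = 2

Day of the week: Wednesday


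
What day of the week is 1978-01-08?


Date: January 8, 1978
Anchor: Jan 1, 1978. With p = 1978 - 1 = 1977: (p + p//4 - p//100 + p//400) mod 7 = (1977 + 494 - 19 + 4) mod 7 = 2456 mod 7 = 6 -> Sunday (Mon=0 ... Sun=6)
Days into year = 8 - 1 = 7
Weekday index = (6 + 7) mod 7 = 6

Day of the week: Sunday


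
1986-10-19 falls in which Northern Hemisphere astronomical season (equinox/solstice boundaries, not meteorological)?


Date: October 19
Astronomical Autumn (approx.; exact equinox/solstice day varies by year): September 22 to December 20
October 19 falls within the Autumn window

Autumn


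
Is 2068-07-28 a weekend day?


Anchor: Jan 1, 2068. With p = 2068 - 1 = 2067: (p + p//4 - p//100 + p//400) mod 7 = (2067 + 516 - 20 + 5) mod 7 = 2568 mod 7 = 6 -> Sunday (Mon=0 ... Sun=6)
Day of year: 210; offset = 209
Weekday index = (6 + 209) mod 7 = 5 -> Saturday
Weekend days: Saturday, Sunday

Yes


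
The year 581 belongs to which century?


Century = (year - 1) // 100 + 1
= (581 - 1) // 100 + 1
= 580 // 100 + 1
= 5 + 1

6th century


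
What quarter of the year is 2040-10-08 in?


Month: October (month 10)
Q1: Jan-Mar, Q2: Apr-Jun, Q3: Jul-Sep, Q4: Oct-Dec

Q4


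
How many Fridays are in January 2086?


January 2086 has 31 days
Anchor: Jan 1, 2086. With p = 2086 - 1 = 2085: (p + p//4 - p//100 + p//400) mod 7 = (2085 + 521 - 20 + 5) mod 7 = 2591 mod 7 = 1 -> Tuesday (Mon=0 ... Sun=6)
January 1 is the anchor itself -> Tuesday
First Friday is January 4
Fridays: 4, 11, 18, 25

4 Fridays


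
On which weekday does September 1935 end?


September 1935 has 30 days
Anchor: Jan 1, 1935. With p = 1935 - 1 = 1934: (p + p//4 - p//100 + p//400) mod 7 = (1934 + 483 - 19 + 4) mod 7 = 2402 mod 7 = 1 -> Tuesday (Mon=0 ... Sun=6)
Days before September (Jan-Aug): 243; September 1 index = (1 + 243) mod 7 = 6 -> Sunday
Last day offset: 30 - 1 = 29 days
Weekday index = (6 + 29) mod 7 = 0

Monday, September 30


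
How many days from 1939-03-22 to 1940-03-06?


From 1939-03-22 to 1940-03-06
1939-03-22: days before March = 31 + 28 = 59 (1939 is not a leap year); day of year = 59 + 22 = 81
1940-03-06: days before March = 31 + 29 = 60 (1940 is a leap year); day of year = 60 + 6 = 66
Rest of 1939: 365 - 81 = 284
Total = 284 + 66 = 350

350 days


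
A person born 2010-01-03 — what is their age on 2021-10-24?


Birth: 2010-01-03
Reference: 2021-10-24
Year difference: 2021 - 2010 = 11

11 years old


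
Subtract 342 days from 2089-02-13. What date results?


Start: 2089-02-13, subtract 342 days
Back 13 days from February 13 reaches January 31, 2089 -> 329 left
January 2089 has 31 days -> back to December 31, 2088 -> 298 left
December 2088 has 31 days -> back to November 30, 2088 -> 267 left
November 2088 has 30 days -> back to October 31, 2088 -> 237 left
October 2088 has 31 days -> back to September 30, 2088 -> 206 left
September 2088 has 30 days -> back to August 31, 2088 -> 176 left
August 2088 has 31 days -> back to July 31, 2088 -> 145 left
July 2088 has 31 days -> back to June 30, 2088 -> 114 left
June 2088 has 30 days -> back to May 31, 2088 -> 84 left
May 2088 has 31 days -> back to April 30, 2088 -> 53 left
April 2088 has 30 days -> back to March 31, 2088 -> 23 left
March 2088: 31 - 23 = 8 -> lands on March 8

Result: 2088-03-08


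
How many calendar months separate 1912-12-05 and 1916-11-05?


From December 1912 to November 1916
4 years * 12 = 48 months, minus 1 month = 47

47 months


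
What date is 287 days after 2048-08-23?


Start: 2048-08-23, add 287 days
August 2048 has 31 days: 31 - 23 = 8 days to August 31 -> 279 left
September 2048 has 30 days -> 249 left
October 2048 has 31 days -> 218 left
November 2048 has 30 days -> 188 left
December 2048 has 31 days -> 157 left
January 2049 has 31 days -> 126 left
February 2049 has 28 days -> 98 left
March 2049 has 31 days -> 67 left
April 2049 has 30 days -> 37 left
May 2049 has 31 days -> 6 left
June 2049: 6 <= 30 -> lands on June 6

Result: 2049-06-06


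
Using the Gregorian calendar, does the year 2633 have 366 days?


Gregorian leap year rule: divisible by 4, but not by 100, unless also by 400.
2633 is not divisible by 4 -> not a leap year

No


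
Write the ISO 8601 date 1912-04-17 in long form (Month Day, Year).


ISO 1912-04-17 parses as year=1912, month=04, day=17
Month 4 -> April

April 17, 1912


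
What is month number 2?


Month 2 of 12

February


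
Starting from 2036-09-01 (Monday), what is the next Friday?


Current: Monday
Target: Friday
Days ahead: 4

Next Friday: 2036-09-05


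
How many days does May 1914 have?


May 1914

31 days


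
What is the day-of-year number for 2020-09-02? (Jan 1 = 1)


Date: September 2, 2020
Days in months 1 through 8: 244
Plus 2 days in September

Day of year: 246


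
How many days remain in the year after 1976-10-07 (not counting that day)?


Day of year: 281 of 366
Remaining = 366 - 281

85 days


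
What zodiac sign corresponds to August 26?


Date: August 26
Conventional tropical zodiac dates: Virgo from August 23 onward; Libra starts September 23
August 26 falls within the Virgo range

Virgo


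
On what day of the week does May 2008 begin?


Target: May 1, 2008
Anchor: Jan 1, 2008. With p = 2008 - 1 = 2007: (p + p//4 - p//100 + p//400) mod 7 = (2007 + 501 - 20 + 5) mod 7 = 2493 mod 7 = 1 -> Tuesday (Mon=0 ... Sun=6)
Days before May (Jan-Apr): 121 days
Weekday index = (1 + 121) mod 7 = 3

Thursday


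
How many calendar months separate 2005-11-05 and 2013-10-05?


From November 2005 to October 2013
8 years * 12 = 96 months, minus 1 month = 95

95 months


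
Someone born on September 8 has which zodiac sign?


Date: September 8
Conventional tropical zodiac dates: Virgo from August 23 onward; Libra starts September 23
September 8 falls within the Virgo range

Virgo


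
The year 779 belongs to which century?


Century = (year - 1) // 100 + 1
= (779 - 1) // 100 + 1
= 778 // 100 + 1
= 7 + 1

8th century


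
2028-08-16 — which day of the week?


Date: August 16, 2028
Anchor: Jan 1, 2028. With p = 2028 - 1 = 2027: (p + p//4 - p//100 + p//400) mod 7 = (2027 + 506 - 20 + 5) mod 7 = 2518 mod 7 = 5 -> Saturday (Mon=0 ... Sun=6)
Days before August (Jan-Jul): 213; offset = 213 + 16 - 1 = 228
Weekday index = (5 + 228) mod 7 = 2

Day of the week: Wednesday


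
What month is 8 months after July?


July is month 7
7 + 8 = 15; wrap: 15 - 12 = 3

March


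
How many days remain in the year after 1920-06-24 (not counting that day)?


Day of year: 176 of 366
Remaining = 366 - 176

190 days


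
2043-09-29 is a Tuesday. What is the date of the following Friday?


Current: Tuesday
Target: Friday
Days ahead: 3

Next Friday: 2043-10-02


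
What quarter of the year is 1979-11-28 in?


Month: November (month 11)
Q1: Jan-Mar, Q2: Apr-Jun, Q3: Jul-Sep, Q4: Oct-Dec

Q4


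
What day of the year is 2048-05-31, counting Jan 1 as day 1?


Date: May 31, 2048
Days in months 1 through 4: 121
Plus 31 days in May

Day of year: 152


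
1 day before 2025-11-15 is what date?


Start: 2025-11-15, subtract 1 day
15 - 1 = 14 stays within November 2025

Result: 2025-11-14


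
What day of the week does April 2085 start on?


Target: April 1, 2085
Anchor: Jan 1, 2085. With p = 2085 - 1 = 2084: (p + p//4 - p//100 + p//400) mod 7 = (2084 + 521 - 20 + 5) mod 7 = 2590 mod 7 = 0 -> Monday (Mon=0 ... Sun=6)
Days before April (Jan-Mar): 90 days
Weekday index = (0 + 90) mod 7 = 6

Sunday


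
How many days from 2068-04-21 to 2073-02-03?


From 2068-04-21 to 2073-02-03
2068-04-21: days before April = 31 + 29 + 31 = 91 (2068 is a leap year); day of year = 91 + 21 = 112
2073-02-03: days before February = 31; day of year = 31 + 3 = 34
Rest of 2068: 366 - 112 = 254
Full years 2069 (365), 2070 (365), 2071 (365), 2072 (366): 1461
Total = 254 + 1461 + 34 = 1749

1749 days


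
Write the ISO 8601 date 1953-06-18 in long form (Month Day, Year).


ISO 1953-06-18 parses as year=1953, month=06, day=18
Month 6 -> June

June 18, 1953


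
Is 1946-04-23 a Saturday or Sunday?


Anchor: Jan 1, 1946. With p = 1946 - 1 = 1945: (p + p//4 - p//100 + p//400) mod 7 = (1945 + 486 - 19 + 4) mod 7 = 2416 mod 7 = 1 -> Tuesday (Mon=0 ... Sun=6)
Day of year: 113; offset = 112
Weekday index = (1 + 112) mod 7 = 1 -> Tuesday
Weekend days: Saturday, Sunday

No


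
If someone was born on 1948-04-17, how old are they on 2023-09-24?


Birth: 1948-04-17
Reference: 2023-09-24
Year difference: 2023 - 1948 = 75

75 years old


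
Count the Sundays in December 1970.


December 1970 has 31 days
Anchor: Jan 1, 1970. With p = 1970 - 1 = 1969: (p + p//4 - p//100 + p//400) mod 7 = (1969 + 492 - 19 + 4) mod 7 = 2446 mod 7 = 3 -> Thursday (Mon=0 ... Sun=6)
Days before December (Jan-Nov): 334; December 1 index = (3 + 334) mod 7 = 1 -> Tuesday
First Sunday is December 6
Sundays: 6, 13, 20, 27

4 Sundays


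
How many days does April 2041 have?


April 2041

30 days


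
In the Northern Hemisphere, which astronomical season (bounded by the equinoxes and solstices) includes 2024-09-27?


Date: September 27
Astronomical Autumn (approx.; exact equinox/solstice day varies by year): September 22 to December 20
September 27 falls within the Autumn window

Autumn


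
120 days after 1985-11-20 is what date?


Start: 1985-11-20, add 120 days
November 1985 has 30 days: 30 - 20 = 10 days to November 30 -> 110 left
December 1985 has 31 days -> 79 left
January 1986 has 31 days -> 48 left
February 1986 has 28 days -> 20 left
March 1986: 20 <= 31 -> lands on March 20

Result: 1986-03-20


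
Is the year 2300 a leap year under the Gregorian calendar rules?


Gregorian leap year rule: divisible by 4, but not by 100, unless also by 400.
2300 is divisible by 100 but not 400 -> not a leap year

No


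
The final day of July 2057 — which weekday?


July 2057 has 31 days
Anchor: Jan 1, 2057. With p = 2057 - 1 = 2056: (p + p//4 - p//100 + p//400) mod 7 = (2056 + 514 - 20 + 5) mod 7 = 2555 mod 7 = 0 -> Monday (Mon=0 ... Sun=6)
Days before July (Jan-Jun): 181; July 1 index = (0 + 181) mod 7 = 6 -> Sunday
Last day offset: 31 - 1 = 30 days
Weekday index = (6 + 30) mod 7 = 1

Tuesday, July 31


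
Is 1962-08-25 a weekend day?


Anchor: Jan 1, 1962. With p = 1962 - 1 = 1961: (p + p//4 - p//100 + p//400) mod 7 = (1961 + 490 - 19 + 4) mod 7 = 2436 mod 7 = 0 -> Monday (Mon=0 ... Sun=6)
Day of year: 237; offset = 236
Weekday index = (0 + 236) mod 7 = 5 -> Saturday
Weekend days: Saturday, Sunday

Yes


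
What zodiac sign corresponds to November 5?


Date: November 5
Conventional tropical zodiac dates: Scorpio from October 23 onward; Sagittarius starts November 22
November 5 falls within the Scorpio range

Scorpio


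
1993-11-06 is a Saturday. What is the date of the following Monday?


Current: Saturday
Target: Monday
Days ahead: 2

Next Monday: 1993-11-08


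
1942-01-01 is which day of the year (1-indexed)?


Date: January 1, 1942
No months before January
Plus 1 days in January

Day of year: 1


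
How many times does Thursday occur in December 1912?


December 1912 has 31 days
Anchor: Jan 1, 1912. With p = 1912 - 1 = 1911: (p + p//4 - p//100 + p//400) mod 7 = (1911 + 477 - 19 + 4) mod 7 = 2373 mod 7 = 0 -> Monday (Mon=0 ... Sun=6)
Days before December (Jan-Nov): 335; December 1 index = (0 + 335) mod 7 = 6 -> Sunday
First Thursday is December 5
Thursdays: 5, 12, 19, 26

4 Thursdays


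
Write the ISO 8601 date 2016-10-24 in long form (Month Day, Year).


ISO 2016-10-24 parses as year=2016, month=10, day=24
Month 10 -> October

October 24, 2016


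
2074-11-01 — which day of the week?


Date: November 1, 2074
Anchor: Jan 1, 2074. With p = 2074 - 1 = 2073: (p + p//4 - p//100 + p//400) mod 7 = (2073 + 518 - 20 + 5) mod 7 = 2576 mod 7 = 0 -> Monday (Mon=0 ... Sun=6)
Days before November (Jan-Oct): 304; offset = 304 + 1 - 1 = 304
Weekday index = (0 + 304) mod 7 = 3

Day of the week: Thursday


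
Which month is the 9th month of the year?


Month 9 of 12

September


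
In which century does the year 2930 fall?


Century = (year - 1) // 100 + 1
= (2930 - 1) // 100 + 1
= 2929 // 100 + 1
= 29 + 1

30th century


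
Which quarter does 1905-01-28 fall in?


Month: January (month 1)
Q1: Jan-Mar, Q2: Apr-Jun, Q3: Jul-Sep, Q4: Oct-Dec

Q1


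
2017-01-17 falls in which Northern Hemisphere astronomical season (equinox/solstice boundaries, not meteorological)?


Date: January 17
Astronomical Winter (approx.; exact equinox/solstice day varies by year): December 21 to March 19
January 17 falls within the Winter window

Winter


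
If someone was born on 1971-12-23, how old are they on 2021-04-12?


Birth: 1971-12-23
Reference: 2021-04-12
Year difference: 2021 - 1971 = 50
Birthday not yet reached in 2021, subtract 1

49 years old


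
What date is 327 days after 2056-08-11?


Start: 2056-08-11, add 327 days
August 2056 has 31 days: 31 - 11 = 20 days to August 31 -> 307 left
September 2056 has 30 days -> 277 left
October 2056 has 31 days -> 246 left
November 2056 has 30 days -> 216 left
December 2056 has 31 days -> 185 left
January 2057 has 31 days -> 154 left
February 2057 has 28 days -> 126 left
March 2057 has 31 days -> 95 left
April 2057 has 30 days -> 65 left
May 2057 has 31 days -> 34 left
June 2057 has 30 days -> 4 left
July 2057: 4 <= 31 -> lands on July 4

Result: 2057-07-04


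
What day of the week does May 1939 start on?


Target: May 1, 1939
Anchor: Jan 1, 1939. With p = 1939 - 1 = 1938: (p + p//4 - p//100 + p//400) mod 7 = (1938 + 484 - 19 + 4) mod 7 = 2407 mod 7 = 6 -> Sunday (Mon=0 ... Sun=6)
Days before May (Jan-Apr): 120 days
Weekday index = (6 + 120) mod 7 = 0

Monday


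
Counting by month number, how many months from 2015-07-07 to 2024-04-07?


From July 2015 to April 2024
9 years * 12 = 108 months, minus 3 months = 105

105 months


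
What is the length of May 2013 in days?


May 2013

31 days


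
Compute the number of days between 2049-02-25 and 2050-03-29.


From 2049-02-25 to 2050-03-29
2049-02-25: days before February = 31; day of year = 31 + 25 = 56
2050-03-29: days before March = 31 + 28 = 59 (2050 is not a leap year); day of year = 59 + 29 = 88
Rest of 2049: 365 - 56 = 309
Total = 309 + 88 = 397

397 days


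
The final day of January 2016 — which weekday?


January 2016 has 31 days
Anchor: Jan 1, 2016. With p = 2016 - 1 = 2015: (p + p//4 - p//100 + p//400) mod 7 = (2015 + 503 - 20 + 5) mod 7 = 2503 mod 7 = 4 -> Friday (Mon=0 ... Sun=6)
January 1 is the anchor itself -> Friday
Last day offset: 31 - 1 = 30 days
Weekday index = (4 + 30) mod 7 = 6

Sunday, January 31


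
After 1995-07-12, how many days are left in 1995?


Day of year: 193 of 365
Remaining = 365 - 193

172 days


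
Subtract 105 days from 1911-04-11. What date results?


Start: 1911-04-11, subtract 105 days
Back 11 days from April 11 reaches March 31, 1911 -> 94 left
March 1911 has 31 days -> back to February 28, 1911 -> 63 left
February 1911 has 28 days -> back to January 31, 1911 -> 35 left
January 1911 has 31 days -> back to December 31, 1910 -> 4 left
December 1910: 31 - 4 = 27 -> lands on December 27

Result: 1910-12-27


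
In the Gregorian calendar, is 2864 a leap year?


Gregorian leap year rule: divisible by 4, but not by 100, unless also by 400.
2864 is divisible by 4 but not 100 -> leap year

Yes


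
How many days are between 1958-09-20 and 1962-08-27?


From 1958-09-20 to 1962-08-27
1958-09-20: days before September = 31 + 28 + 31 + 30 + 31 + 30 + 31 + 31 = 243 (1958 is not a leap year); day of year = 243 + 20 = 263
1962-08-27: days before August = 31 + 28 + 31 + 30 + 31 + 30 + 31 = 212 (1962 is not a leap year); day of year = 212 + 27 = 239
Rest of 1958: 365 - 263 = 102
Full years 1959 (365), 1960 (366), 1961 (365): 1096
Total = 102 + 1096 + 239 = 1437

1437 days


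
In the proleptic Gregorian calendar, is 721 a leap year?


Gregorian leap year rule: divisible by 4, but not by 100, unless also by 400.
721 is not divisible by 4 -> not a leap year

No


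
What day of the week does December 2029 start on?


Target: December 1, 2029
Anchor: Jan 1, 2029. With p = 2029 - 1 = 2028: (p + p//4 - p//100 + p//400) mod 7 = (2028 + 507 - 20 + 5) mod 7 = 2520 mod 7 = 0 -> Monday (Mon=0 ... Sun=6)
Days before December (Jan-Nov): 334 days
Weekday index = (0 + 334) mod 7 = 5

Saturday


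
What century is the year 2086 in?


Century = (year - 1) // 100 + 1
= (2086 - 1) // 100 + 1
= 2085 // 100 + 1
= 20 + 1

21st century


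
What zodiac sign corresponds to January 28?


Date: January 28
Conventional tropical zodiac dates: Aquarius from January 20 onward; Pisces starts February 19
January 28 falls within the Aquarius range

Aquarius
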